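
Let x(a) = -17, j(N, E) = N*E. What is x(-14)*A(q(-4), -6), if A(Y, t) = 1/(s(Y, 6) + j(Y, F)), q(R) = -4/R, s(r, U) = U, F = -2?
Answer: -17/4 ≈ -4.2500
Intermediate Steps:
j(N, E) = E*N
A(Y, t) = 1/(6 - 2*Y)
x(-14)*A(q(-4), -6) = -(-17)/(-6 + 2*(-4/(-4))) = -(-17)/(-6 + 2*(-4*(-1/4))) = -(-17)/(-6 + 2*1) = -(-17)/(-6 + 2) = -(-17)/(-4) = -(-17)*(-1)/4 = -17*1/4 = -17/4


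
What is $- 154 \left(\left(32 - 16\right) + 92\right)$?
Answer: $-16632$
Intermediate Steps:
$- 154 \left(\left(32 - 16\right) + 92\right) = - 154 \left(16 + 92\right) = \left(-154\right) 108 = -16632$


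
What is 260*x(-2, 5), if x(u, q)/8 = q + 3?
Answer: 16640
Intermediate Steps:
x(u, q) = 24 + 8*q (x(u, q) = 8*(q + 3) = 8*(3 + q) = 24 + 8*q)
260*x(-2, 5) = 260*(24 + 8*5) = 260*(24 + 40) = 260*64 = 16640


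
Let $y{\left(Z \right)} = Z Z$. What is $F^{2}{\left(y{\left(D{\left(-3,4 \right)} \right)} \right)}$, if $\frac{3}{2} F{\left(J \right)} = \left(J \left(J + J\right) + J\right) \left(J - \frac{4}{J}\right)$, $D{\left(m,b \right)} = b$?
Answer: $30735936$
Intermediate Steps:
$y{\left(Z \right)} = Z^{2}$
$F{\left(J \right)} = \frac{2 \left(J - \frac{4}{J}\right) \left(J + 2 J^{2}\right)}{3}$ ($F{\left(J \right)} = \frac{2 \left(J \left(J + J\right) + J\right) \left(J - \frac{4}{J}\right)}{3} = \frac{2 \left(J 2 J + J\right) \left(J - \frac{4}{J}\right)}{3} = \frac{2 \left(2 J^{2} + J\right) \left(J - \frac{4}{J}\right)}{3} = \frac{2 \left(J + 2 J^{2}\right) \left(J - \frac{4}{J}\right)}{3} = \frac{2 \left(J - \frac{4}{J}\right) \left(J + 2 J^{2}\right)}{3}$)
$F^{2}{\left(y{\left(D{\left(-3,4 \right)} \right)} \right)} = \left(- \frac{8}{3} - \frac{16 \cdot 4^{2}}{3} + \frac{2 \left(4^{2}\right)^{2}}{3} + \frac{4 \left(4^{2}\right)^{3}}{3}\right)^{2} = \left(- \frac{8}{3} - \frac{256}{3} + \frac{2 \cdot 16^{2}}{3} + \frac{4 \cdot 16^{3}}{3}\right)^{2} = \left(- \frac{8}{3} - \frac{256}{3} + \frac{2}{3} \cdot 256 + \frac{4}{3} \cdot 4096\right)^{2} = \left(- \frac{8}{3} - \frac{256}{3} + \frac{512}{3} + \frac{16384}{3}\right)^{2} = 5544^{2} = 30735936$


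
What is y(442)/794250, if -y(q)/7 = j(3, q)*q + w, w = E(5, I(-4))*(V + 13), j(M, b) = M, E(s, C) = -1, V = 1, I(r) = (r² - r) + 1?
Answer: -4592/397125 ≈ -0.011563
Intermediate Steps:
I(r) = 1 + r² - r
w = -14 (w = -(1 + 13) = -1*14 = -14)
y(q) = 98 - 21*q (y(q) = -7*(3*q - 14) = -7*(-14 + 3*q) = 98 - 21*q)
y(442)/794250 = (98 - 21*442)/794250 = (98 - 9282)*(1/794250) = -9184*1/794250 = -4592/397125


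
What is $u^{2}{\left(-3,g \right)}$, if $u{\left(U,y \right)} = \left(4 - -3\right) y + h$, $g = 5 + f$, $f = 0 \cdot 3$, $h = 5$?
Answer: $1600$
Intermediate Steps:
$f = 0$
$g = 5$ ($g = 5 + 0 = 5$)
$u{\left(U,y \right)} = 5 + 7 y$ ($u{\left(U,y \right)} = \left(4 - -3\right) y + 5 = \left(4 + 3\right) y + 5 = 7 y + 5 = 5 + 7 y$)
$u^{2}{\left(-3,g \right)} = \left(5 + 7 \cdot 5\right)^{2} = \left(5 + 35\right)^{2} = 40^{2} = 1600$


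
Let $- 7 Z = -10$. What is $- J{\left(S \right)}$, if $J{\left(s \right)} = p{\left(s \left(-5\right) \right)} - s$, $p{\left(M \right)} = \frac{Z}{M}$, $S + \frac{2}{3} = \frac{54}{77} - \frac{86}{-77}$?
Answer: $\frac{6143}{4389} \approx 1.3996$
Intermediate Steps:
$Z = \frac{10}{7}$ ($Z = \left(- \frac{1}{7}\right) \left(-10\right) = \frac{10}{7} \approx 1.4286$)
$S = \frac{38}{33}$ ($S = - \frac{2}{3} + \left(\frac{54}{77} - \frac{86}{-77}\right) = - \frac{2}{3} + \left(54 \cdot \frac{1}{77} - - \frac{86}{77}\right) = - \frac{2}{3} + \left(\frac{54}{77} + \frac{86}{77}\right) = - \frac{2}{3} + \frac{20}{11} = \frac{38}{33} \approx 1.1515$)
$p{\left(M \right)} = \frac{10}{7 M}$
$J{\left(s \right)} = - s - \frac{2}{7 s}$ ($J{\left(s \right)} = \frac{10}{7 s \left(-5\right)} - s = \frac{10}{7 \left(- 5 s\right)} - s = \frac{10 \left(- \frac{1}{5 s}\right)}{7} - s = - \frac{2}{7 s} - s = - s - \frac{2}{7 s}$)
$- J{\left(S \right)} = - (\left(-1\right) \frac{38}{33} - \frac{2}{7 \cdot \frac{38}{33}}) = - (- \frac{38}{33} - \frac{33}{133}) = \left(-1\right) \left(- \frac{6143}{4389}\right) = \frac{6143}{4389}$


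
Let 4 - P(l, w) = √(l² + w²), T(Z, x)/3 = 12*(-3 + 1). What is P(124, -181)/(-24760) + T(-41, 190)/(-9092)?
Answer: 109147/14069870 + √48137/24760 ≈ 0.016619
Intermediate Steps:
T(Z, x) = -72 (T(Z, x) = 3*(12*(-3 + 1)) = 3*(12*(-2)) = 3*(-24) = -72)
P(l, w) = 4 - √(l² + w²)
P(124, -181)/(-24760) + T(-41, 190)/(-9092) = (4 - √(124² + (-181)²))/(-24760) - 72/(-9092) = (4 - √(15376 + 32761))*(-1/24760) - 72*(-1/9092) = (4 - √48137)*(-1/24760) + 18/2273 = (-1/6190 + √48137/24760) + 18/2273 = 109147/14069870 + √48137/24760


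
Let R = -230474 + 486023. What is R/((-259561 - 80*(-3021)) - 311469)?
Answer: -36507/47050 ≈ -0.77592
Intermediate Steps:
R = 255549
R/((-259561 - 80*(-3021)) - 311469) = 255549/((-259561 - 80*(-3021)) - 311469) = 255549/((-259561 + 241680) - 311469) = 255549/(-17881 - 311469) = 255549/(-329350) = 255549*(-1/329350) = -36507/47050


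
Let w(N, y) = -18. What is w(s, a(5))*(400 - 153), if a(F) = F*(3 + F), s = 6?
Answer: -4446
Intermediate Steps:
w(s, a(5))*(400 - 153) = -18*(400 - 153) = -18*247 = -4446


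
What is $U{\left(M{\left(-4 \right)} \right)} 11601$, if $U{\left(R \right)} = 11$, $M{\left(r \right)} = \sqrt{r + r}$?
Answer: $127611$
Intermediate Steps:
$M{\left(r \right)} = \sqrt{2} \sqrt{r}$ ($M{\left(r \right)} = \sqrt{2 r} = \sqrt{2} \sqrt{r}$)
$U{\left(M{\left(-4 \right)} \right)} 11601 = 11 \cdot 11601 = 127611$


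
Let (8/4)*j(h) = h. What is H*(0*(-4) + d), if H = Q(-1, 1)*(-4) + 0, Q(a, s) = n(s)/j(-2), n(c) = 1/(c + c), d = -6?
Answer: -12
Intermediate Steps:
j(h) = h/2
n(c) = 1/(2*c)
Q(a, s) = -1/(2*s) (Q(a, s) = (1/(2*s))/(((½)*(-2))) = (1/(2*s))/(-1) = (1/(2*s))*(-1) = -1/(2*s))
H = 2 (H = -½/1*(-4) + 0 = -½*1*(-4) + 0 = -½*(-4) + 0 = 2 + 0 = 2)
H*(0*(-4) + d) = 2*(0*(-4) - 6) = 2*(0 - 6) = 2*(-6) = -12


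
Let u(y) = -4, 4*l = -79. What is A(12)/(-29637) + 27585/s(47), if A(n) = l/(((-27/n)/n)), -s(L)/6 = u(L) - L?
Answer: 272501471/3022974 ≈ 90.144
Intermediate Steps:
l = -79/4 (l = (1/4)*(-79) = -79/4 ≈ -19.750)
s(L) = 24 + 6*L (s(L) = -6*(-4 - L) = 24 + 6*L)
A(n) = 79*n**2/108 (A(n) = -79*(-n**2/27)/4 = -(-79)*n**2/108 = 79*n**2/108)
A(12)/(-29637) + 27585/s(47) = ((79/108)*12**2)/(-29637) + 27585/(24 + 6*47) = ((79/108)*144)*(-1/29637) + 27585/(24 + 282) = (316/3)*(-1/29637) + 27585/306 = -316/88911 + 27585*(1/306) = -316/88911 + 3065/34 = 272501471/3022974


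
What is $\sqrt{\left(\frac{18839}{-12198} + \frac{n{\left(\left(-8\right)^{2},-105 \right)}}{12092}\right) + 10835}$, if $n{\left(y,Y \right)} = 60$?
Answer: $\frac{\sqrt{14730610888927857702}}{36874554} \approx 104.08$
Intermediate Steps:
$\sqrt{\left(\frac{18839}{-12198} + \frac{n{\left(\left(-8\right)^{2},-105 \right)}}{12092}\right) + 10835} = \sqrt{\left(\frac{18839}{-12198} + \frac{60}{12092}\right) + 10835} = \sqrt{\left(18839 \left(- \frac{1}{12198}\right) + 60 \cdot \frac{1}{12092}\right) + 10835} = \sqrt{\left(- \frac{18839}{12198} + \frac{15}{3023}\right) + 10835} = \sqrt{- \frac{56767327}{36874554} + 10835} = \sqrt{\frac{399479025263}{36874554}} = \frac{\sqrt{14730610888927857702}}{36874554}$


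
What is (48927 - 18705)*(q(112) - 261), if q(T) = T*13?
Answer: 36115290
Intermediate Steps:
q(T) = 13*T
(48927 - 18705)*(q(112) - 261) = (48927 - 18705)*(13*112 - 261) = 30222*(1456 - 261) = 30222*1195 = 36115290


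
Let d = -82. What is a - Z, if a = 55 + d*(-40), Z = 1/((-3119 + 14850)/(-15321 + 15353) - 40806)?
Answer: 4315693467/1294061 ≈ 3335.0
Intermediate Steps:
Z = -32/1294061 (Z = 1/(11731/32 - 40806) = 1/(-1294061/32) = -32/1294061 ≈ -2.4728e-5)
a = 3335 (a = 55 - 82*(-40) = 55 + 3280 = 3335)
a - Z = 3335 - 1*(-32/1294061) = 3335 + 32/1294061 = 4315693467/1294061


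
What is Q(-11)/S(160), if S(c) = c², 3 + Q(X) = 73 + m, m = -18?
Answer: 13/6400 ≈ 0.0020313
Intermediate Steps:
Q(X) = 52 (Q(X) = -3 + (73 - 18) = -3 + 55 = 52)
Q(-11)/S(160) = 52/(160²) = 52/25600 = 52*(1/25600) = 13/6400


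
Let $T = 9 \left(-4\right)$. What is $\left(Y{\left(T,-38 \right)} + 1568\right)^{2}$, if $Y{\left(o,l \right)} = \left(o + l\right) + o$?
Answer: $2125764$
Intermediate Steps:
$T = -36$
$Y{\left(o,l \right)} = l + 2 o$ ($Y{\left(o,l \right)} = \left(l + o\right) + o = l + 2 o$)
$\left(Y{\left(T,-38 \right)} + 1568\right)^{2} = \left(\left(-38 + 2 \left(-36\right)\right) + 1568\right)^{2} = \left(\left(-38 - 72\right) + 1568\right)^{2} = \left(-110 + 1568\right)^{2} = 1458^{2} = 2125764$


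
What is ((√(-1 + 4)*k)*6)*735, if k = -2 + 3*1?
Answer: 4410*√3 ≈ 7638.3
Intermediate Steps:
k = 1 (k = -2 + 3 = 1)
((√(-1 + 4)*k)*6)*735 = ((√(-1 + 4)*1)*6)*735 = ((√3*1)*6)*735 = (√3*6)*735 = (6*√3)*735 = 4410*√3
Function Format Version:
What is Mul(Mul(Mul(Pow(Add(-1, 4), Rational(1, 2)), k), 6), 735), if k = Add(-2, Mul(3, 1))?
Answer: Mul(4410, Pow(3, Rational(1, 2))) ≈ 7638.3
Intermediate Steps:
k = 1 (k = Add(-2, 3) = 1)
Mul(Mul(Mul(Pow(Add(-1, 4), Rational(1, 2)), k), 6), 735) = Mul(Mul(Mul(Pow(Add(-1, 4), Rational(1, 2)), 1), 6), 735) = Mul(Mul(Mul(Pow(3, Rational(1, 2)), 1), 6), 735) = Mul(Mul(Pow(3, Rational(1, 2)), 6), 735) = Mul(Mul(6, Pow(3, Rational(1, 2))), 735) = Mul(4410, Pow(3, Rational(1, 2)))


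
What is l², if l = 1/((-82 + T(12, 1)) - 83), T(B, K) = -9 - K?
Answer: 1/30625 ≈ 3.2653e-5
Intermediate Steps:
l = -1/175 (l = 1/((-82 + (-9 - 1*1)) - 83) = 1/((-82 + (-9 - 1)) - 83) = 1/((-82 - 10) - 83) = 1/(-92 - 83) = 1/(-175) = -1/175 ≈ -0.0057143)
l² = (-1/175)² = 1/30625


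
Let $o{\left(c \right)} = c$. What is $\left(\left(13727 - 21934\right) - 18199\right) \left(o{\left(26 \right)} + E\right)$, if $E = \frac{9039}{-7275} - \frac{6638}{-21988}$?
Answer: $- \frac{8820862945659}{13330225} \approx -6.6172 \cdot 10^{5}$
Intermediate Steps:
$E = - \frac{25076347}{26660450}$ ($E = 9039 \left(- \frac{1}{7275}\right) - - \frac{3319}{10994} = - \frac{3013}{2425} + \frac{3319}{10994} = - \frac{25076347}{26660450} \approx -0.94058$)
$\left(\left(13727 - 21934\right) - 18199\right) \left(o{\left(26 \right)} + E\right) = \left(\left(13727 - 21934\right) - 18199\right) \left(26 - \frac{25076347}{26660450}\right) = \left(\left(13727 - 21934\right) - 18199\right) \frac{668095353}{26660450} = \left(-8207 - 18199\right) \frac{668095353}{26660450} = \left(-26406\right) \frac{668095353}{26660450} = - \frac{8820862945659}{13330225}$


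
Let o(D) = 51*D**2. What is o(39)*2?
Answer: 155142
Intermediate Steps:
o(39)*2 = (51*39**2)*2 = (51*1521)*2 = 77571*2 = 155142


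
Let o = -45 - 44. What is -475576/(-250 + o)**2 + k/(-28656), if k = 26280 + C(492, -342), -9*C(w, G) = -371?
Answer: -16652967035/3293176176 ≈ -5.0568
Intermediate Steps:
C(w, G) = 371/9 (C(w, G) = -1/9*(-371) = 371/9)
o = -89
k = 236891/9 (k = 26280 + 371/9 = 236891/9 ≈ 26321.)
-475576/(-250 + o)**2 + k/(-28656) = -475576/(-250 - 89)**2 + (236891/9)/(-28656) = -475576/((-339)**2) + (236891/9)*(-1/28656) = -475576/114921 - 236891/257904 = -16652967035/3293176176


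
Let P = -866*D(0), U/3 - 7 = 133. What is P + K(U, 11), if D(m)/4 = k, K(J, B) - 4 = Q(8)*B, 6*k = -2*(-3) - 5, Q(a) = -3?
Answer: -1819/3 ≈ -606.33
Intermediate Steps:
k = 1/6 (k = (-2*(-3) - 5)/6 = (6 - 5)/6 = (1/6)*1 = 1/6 ≈ 0.16667)
U = 420 (U = 21 + 3*133 = 21 + 399 = 420)
K(J, B) = 4 - 3*B
D(m) = 2/3 (D(m) = 4*(1/6) = 2/3)
P = -1732/3 (P = -866*2/3 = -1732/3 ≈ -577.33)
P + K(U, 11) = -1732/3 + (4 - 3*11) = -1732/3 + (4 - 33) = -1732/3 - 29 = -1819/3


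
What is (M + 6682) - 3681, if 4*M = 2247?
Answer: 14251/4 ≈ 3562.8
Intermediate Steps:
M = 2247/4 (M = (¼)*2247 = 2247/4 ≈ 561.75)
(M + 6682) - 3681 = (2247/4 + 6682) - 3681 = 28975/4 - 3681 = 14251/4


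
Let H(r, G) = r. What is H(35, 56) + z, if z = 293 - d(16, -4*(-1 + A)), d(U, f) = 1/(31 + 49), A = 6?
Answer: 26239/80 ≈ 327.99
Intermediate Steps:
d(U, f) = 1/80
z = 23439/80 (z = 293 - 1*1/80 = 293 - 1/80 = 23439/80 ≈ 292.99)
H(35, 56) + z = 35 + 23439/80 = 26239/80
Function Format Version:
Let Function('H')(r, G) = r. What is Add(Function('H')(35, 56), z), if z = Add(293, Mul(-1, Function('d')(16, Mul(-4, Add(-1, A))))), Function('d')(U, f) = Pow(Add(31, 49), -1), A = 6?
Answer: Rational(26239, 80) ≈ 327.99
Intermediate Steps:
Function('d')(U, f) = Rational(1, 80) (Function('d')(U, f) = Pow(80, -1) = Rational(1, 80))
z = Rational(23439, 80) (z = Add(293, Mul(-1, Rational(1, 80))) = Add(293, Rational(-1, 80)) = Rational(23439, 80) ≈ 292.99)
Add(Function('H')(35, 56), z) = Add(35, Rational(23439, 80)) = Rational(26239, 80)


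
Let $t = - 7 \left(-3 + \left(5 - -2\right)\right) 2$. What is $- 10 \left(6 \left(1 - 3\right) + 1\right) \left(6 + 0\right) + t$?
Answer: $604$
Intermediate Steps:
$t = -56$ ($t = - 7 \left(-3 + \left(5 + 2\right)\right) 2 = - 7 \left(-3 + 7\right) 2 = - 7 \cdot 4 \cdot 2 = \left(-7\right) 8 = -56$)
$- 10 \left(6 \left(1 - 3\right) + 1\right) \left(6 + 0\right) + t = - 10 \left(6 \left(1 - 3\right) + 1\right) \left(6 + 0\right) - 56 = - 10 \left(6 \left(-2\right) + 1\right) 6 - 56 = - 10 \left(-12 + 1\right) 6 - 56 = - 10 \left(\left(-11\right) 6\right) - 56 = \left(-10\right) \left(-66\right) - 56 = 660 - 56 = 604$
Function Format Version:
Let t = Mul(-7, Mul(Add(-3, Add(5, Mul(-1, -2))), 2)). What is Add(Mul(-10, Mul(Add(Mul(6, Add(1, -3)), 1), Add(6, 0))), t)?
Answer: 604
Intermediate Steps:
t = -56 (t = Mul(-7, Mul(Add(-3, Add(5, 2)), 2)) = Mul(-7, Mul(Add(-3, 7), 2)) = Mul(-7, Mul(4, 2)) = Mul(-7, 8) = -56)
Add(Mul(-10, Mul(Add(Mul(6, Add(1, -3)), 1), Add(6, 0))), t) = Add(Mul(-10, Mul(Add(Mul(6, Add(1, -3)), 1), Add(6, 0))), -56) = Add(Mul(-10, Mul(Add(Mul(6, -2), 1), 6)), -56) = Add(Mul(-10, Mul(Add(-12, 1), 6)), -56) = Add(Mul(-10, Mul(-11, 6)), -56) = Add(Mul(-10, -66), -56) = Add(660, -56) = 604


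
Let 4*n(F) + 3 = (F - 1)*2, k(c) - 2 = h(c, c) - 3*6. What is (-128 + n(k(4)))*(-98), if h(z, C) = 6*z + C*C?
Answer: 22981/2 ≈ 11491.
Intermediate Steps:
h(z, C) = C**2 + 6*z (h(z, C) = 6*z + C**2 = C**2 + 6*z)
k(c) = -16 + c**2 + 6*c (k(c) = 2 + ((c**2 + 6*c) - 3*6) = 2 + ((c**2 + 6*c) - 18) = 2 + (-18 + c**2 + 6*c) = -16 + c**2 + 6*c)
n(F) = -5/4 + F/2 (n(F) = -3/4 + ((F - 1)*2)/4 = -3/4 + ((-1 + F)*2)/4 = -3/4 + (-2 + 2*F)/4 = -3/4 + (-1/2 + F/2) = -5/4 + F/2)
(-128 + n(k(4)))*(-98) = (-128 + (-5/4 + (-16 + 4**2 + 6*4)/2))*(-98) = (-128 + (-5/4 + (-16 + 16 + 24)/2))*(-98) = (-128 + (-5/4 + (1/2)*24))*(-98) = (-128 + (-5/4 + 12))*(-98) = (-128 + 43/4)*(-98) = -469/4*(-98) = 22981/2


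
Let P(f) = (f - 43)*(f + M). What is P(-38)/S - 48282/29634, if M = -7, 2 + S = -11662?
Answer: -153447/79024 ≈ -1.9418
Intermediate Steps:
S = -11664 (S = -2 - 11662 = -11664)
P(f) = (-43 + f)*(-7 + f) (P(f) = (f - 43)*(f - 7) = (-43 + f)*(-7 + f))
P(-38)/S - 48282/29634 = (301 + (-38)**2 - 50*(-38))/(-11664) - 48282/29634 = (301 + 1444 + 1900)*(-1/11664) - 48282*1/29634 = 3645*(-1/11664) - 8047/4939 = -5/16 - 8047/4939 = -153447/79024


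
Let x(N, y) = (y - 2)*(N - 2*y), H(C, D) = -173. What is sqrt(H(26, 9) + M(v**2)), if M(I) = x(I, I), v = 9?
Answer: 2*I*sqrt(1643) ≈ 81.068*I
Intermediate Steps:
x(N, y) = (-2 + y)*(N - 2*y)
M(I) = -I**2 + 2*I (M(I) = -2*I - 2*I**2 + 4*I + I*I = -2*I - 2*I**2 + 4*I + I**2 = -I**2 + 2*I)
sqrt(H(26, 9) + M(v**2)) = sqrt(-173 + 9**2*(2 - 1*9**2)) = sqrt(-173 + 81*(2 - 1*81)) = sqrt(-173 + 81*(2 - 81)) = sqrt(-173 + 81*(-79)) = sqrt(-173 - 6399) = sqrt(-6572) = 2*I*sqrt(1643)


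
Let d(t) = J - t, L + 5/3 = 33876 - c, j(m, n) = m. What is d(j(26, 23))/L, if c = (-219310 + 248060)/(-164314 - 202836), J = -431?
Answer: -10067253/746219414 ≈ -0.013491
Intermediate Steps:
c = -575/7343 (c = 28750/(-367150) = 28750*(-1/367150) = -575/7343 ≈ -0.078306)
L = 746219414/22029 (L = -5/3 + (33876 - 1*(-575/7343)) = -5/3 + (33876 + 575/7343) = -5/3 + 248752043/7343 = 746219414/22029 ≈ 33874.)
d(t) = -431 - t
d(j(26, 23))/L = (-431 - 1*26)/(746219414/22029) = (-431 - 26)*(22029/746219414) = -457*22029/746219414 = -10067253/746219414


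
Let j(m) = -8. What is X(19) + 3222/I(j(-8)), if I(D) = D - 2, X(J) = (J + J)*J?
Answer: 1999/5 ≈ 399.80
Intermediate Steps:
X(J) = 2*J² (X(J) = (2*J)*J = 2*J²)
I(D) = -2 + D
X(19) + 3222/I(j(-8)) = 2*19² + 3222/(-2 - 8) = 2*361 + 3222/(-10) = 722 + 3222*(-⅒) = 722 - 1611/5 = 1999/5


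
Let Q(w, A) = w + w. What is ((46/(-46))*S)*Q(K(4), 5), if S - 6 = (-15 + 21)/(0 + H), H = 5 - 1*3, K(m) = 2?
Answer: -36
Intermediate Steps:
H = 2 (H = 5 - 3 = 2)
Q(w, A) = 2*w
S = 9 (S = 6 + (-15 + 21)/(0 + 2) = 6 + 6/2 = 6 + 6*(1/2) = 6 + 3 = 9)
((46/(-46))*S)*Q(K(4), 5) = ((46/(-46))*9)*(2*2) = ((46*(-1/46))*9)*4 = -1*9*4 = -9*4 = -36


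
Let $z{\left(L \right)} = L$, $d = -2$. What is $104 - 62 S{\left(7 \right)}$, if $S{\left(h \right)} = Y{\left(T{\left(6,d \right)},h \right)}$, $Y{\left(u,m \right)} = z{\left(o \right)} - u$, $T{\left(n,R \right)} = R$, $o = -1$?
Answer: $42$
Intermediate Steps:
$Y{\left(u,m \right)} = -1 - u$
$S{\left(h \right)} = 1$ ($S{\left(h \right)} = -1 - -2 = -1 + 2 = 1$)
$104 - 62 S{\left(7 \right)} = 104 - 62 = 42$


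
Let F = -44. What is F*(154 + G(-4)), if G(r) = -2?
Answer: -6688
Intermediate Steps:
F*(154 + G(-4)) = -44*(154 - 2) = -44*152 = -6688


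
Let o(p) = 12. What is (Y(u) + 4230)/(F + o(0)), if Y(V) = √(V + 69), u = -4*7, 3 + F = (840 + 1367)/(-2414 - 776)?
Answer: 13493700/26503 + 3190*√41/26503 ≈ 509.91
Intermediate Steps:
F = -11777/3190 (F = -3 + (840 + 1367)/(-2414 - 776) = -3 + 2207/(-3190) = -3 + 2207*(-1/3190) = -3 - 2207/3190 = -11777/3190 ≈ -3.6918)
u = -28
Y(V) = √(69 + V)
(Y(u) + 4230)/(F + o(0)) = (√(69 - 28) + 4230)/(-11777/3190 + 12) = (√41 + 4230)/(26503/3190) = (4230 + √41)*(3190/26503) = 13493700/26503 + 3190*√41/26503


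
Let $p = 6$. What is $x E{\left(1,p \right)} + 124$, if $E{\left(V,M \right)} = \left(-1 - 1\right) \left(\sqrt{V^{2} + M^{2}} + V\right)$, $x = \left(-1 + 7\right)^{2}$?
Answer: $52 - 72 \sqrt{37} \approx -385.96$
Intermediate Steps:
$x = 36$ ($x = 6^{2} = 36$)
$E{\left(V,M \right)} = - 2 V - 2 \sqrt{M^{2} + V^{2}}$ ($E{\left(V,M \right)} = - 2 \left(\sqrt{M^{2} + V^{2}} + V\right) = - 2 \left(V + \sqrt{M^{2} + V^{2}}\right) = - 2 V - 2 \sqrt{M^{2} + V^{2}}$)
$x E{\left(1,p \right)} + 124 = 36 \left(\left(-2\right) 1 - 2 \sqrt{6^{2} + 1^{2}}\right) + 124 = 36 \left(-2 - 2 \sqrt{36 + 1}\right) + 124 = 36 \left(-2 - 2 \sqrt{37}\right) + 124 = \left(-72 - 72 \sqrt{37}\right) + 124 = 52 - 72 \sqrt{37}$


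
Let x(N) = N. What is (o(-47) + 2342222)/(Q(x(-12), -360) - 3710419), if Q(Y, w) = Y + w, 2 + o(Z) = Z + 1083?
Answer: -2343256/3710791 ≈ -0.63147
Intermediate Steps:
o(Z) = 1081 + Z (o(Z) = -2 + (Z + 1083) = -2 + (1083 + Z) = 1081 + Z)
(o(-47) + 2342222)/(Q(x(-12), -360) - 3710419) = ((1081 - 47) + 2342222)/((-12 - 360) - 3710419) = (1034 + 2342222)/(-372 - 3710419) = 2343256/(-3710791) = 2343256*(-1/3710791) = -2343256/3710791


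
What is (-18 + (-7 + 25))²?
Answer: 0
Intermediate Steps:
(-18 + (-7 + 25))² = (-18 + 18)² = 0² = 0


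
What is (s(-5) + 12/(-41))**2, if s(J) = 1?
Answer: 841/1681 ≈ 0.50030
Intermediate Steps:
(s(-5) + 12/(-41))**2 = (1 + 12/(-41))**2 = (1 + 12*(-1/41))**2 = (1 - 12/41)**2 = (29/41)**2 = 841/1681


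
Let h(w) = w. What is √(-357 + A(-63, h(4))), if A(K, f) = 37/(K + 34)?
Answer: I*√301310/29 ≈ 18.928*I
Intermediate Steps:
A(K, f) = 37/(34 + K)
√(-357 + A(-63, h(4))) = √(-357 + 37/(34 - 63)) = √(-357 + 37/(-29)) = √(-357 + 37*(-1/29)) = √(-357 - 37/29) = √(-10390/29) = I*√301310/29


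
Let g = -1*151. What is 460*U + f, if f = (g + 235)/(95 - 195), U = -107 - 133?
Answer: -2760021/25 ≈ -1.1040e+5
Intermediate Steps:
g = -151
U = -240
f = -21/25 (f = (-151 + 235)/(95 - 195) = 84/(-100) = 84*(-1/100) = -21/25 ≈ -0.84000)
460*U + f = 460*(-240) - 21/25 = -110400 - 21/25 = -2760021/25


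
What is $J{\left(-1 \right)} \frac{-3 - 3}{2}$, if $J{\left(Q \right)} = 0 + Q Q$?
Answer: $-3$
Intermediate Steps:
$J{\left(Q \right)} = Q^{2}$ ($J{\left(Q \right)} = 0 + Q^{2} = Q^{2}$)
$J{\left(-1 \right)} \frac{-3 - 3}{2} = \left(-1\right)^{2} \frac{-3 - 3}{2} = 1 \left(\left(-6\right) \frac{1}{2}\right) = 1 \left(-3\right) = -3$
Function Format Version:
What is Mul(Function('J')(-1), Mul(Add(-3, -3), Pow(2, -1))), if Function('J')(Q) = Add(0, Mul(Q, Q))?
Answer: -3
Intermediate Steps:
Function('J')(Q) = Pow(Q, 2) (Function('J')(Q) = Add(0, Pow(Q, 2)) = Pow(Q, 2))
Mul(Function('J')(-1), Mul(Add(-3, -3), Pow(2, -1))) = Mul(Pow(-1, 2), Mul(Add(-3, -3), Pow(2, -1))) = Mul(1, Mul(-6, Rational(1, 2))) = Mul(1, -3) = -3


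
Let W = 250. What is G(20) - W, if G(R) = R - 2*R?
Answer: -270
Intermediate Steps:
G(R) = -R
G(20) - W = -1*20 - 1*250 = -20 - 250 = -270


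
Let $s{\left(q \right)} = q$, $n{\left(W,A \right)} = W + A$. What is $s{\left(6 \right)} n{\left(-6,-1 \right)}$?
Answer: $-42$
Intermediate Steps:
$n{\left(W,A \right)} = A + W$
$s{\left(6 \right)} n{\left(-6,-1 \right)} = 6 \left(-1 - 6\right) = 6 \left(-7\right) = -42$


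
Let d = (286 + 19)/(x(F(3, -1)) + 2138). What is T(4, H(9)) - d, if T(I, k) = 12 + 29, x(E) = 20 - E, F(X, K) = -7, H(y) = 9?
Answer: 17692/433 ≈ 40.859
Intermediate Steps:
T(I, k) = 41
d = 61/433 (d = (286 + 19)/((20 - 1*(-7)) + 2138) = 305/((20 + 7) + 2138) = 305/(27 + 2138) = 305/2165 = 305*(1/2165) = 61/433 ≈ 0.14088)
T(4, H(9)) - d = 41 - 1*61/433 = 41 - 61/433 = 17692/433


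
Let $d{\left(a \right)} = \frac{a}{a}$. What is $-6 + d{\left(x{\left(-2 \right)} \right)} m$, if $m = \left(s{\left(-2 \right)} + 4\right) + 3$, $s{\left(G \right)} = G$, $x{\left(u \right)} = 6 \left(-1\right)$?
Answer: $-1$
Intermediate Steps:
$x{\left(u \right)} = -6$
$d{\left(a \right)} = 1$
$m = 5$ ($m = \left(-2 + 4\right) + 3 = 2 + 3 = 5$)
$-6 + d{\left(x{\left(-2 \right)} \right)} m = -6 + 1 \cdot 5 = -6 + 5 = -1$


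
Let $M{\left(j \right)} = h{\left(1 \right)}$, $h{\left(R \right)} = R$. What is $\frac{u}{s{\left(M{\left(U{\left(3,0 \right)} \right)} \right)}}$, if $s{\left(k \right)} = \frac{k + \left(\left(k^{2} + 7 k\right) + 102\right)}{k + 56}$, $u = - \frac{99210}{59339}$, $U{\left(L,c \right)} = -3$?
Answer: $- \frac{1884990}{2195543} \approx -0.85855$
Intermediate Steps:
$M{\left(j \right)} = 1$
$u = - \frac{99210}{59339}$ ($u = \left(-99210\right) \frac{1}{59339} = - \frac{99210}{59339} \approx -1.6719$)
$s{\left(k \right)} = \frac{102 + k^{2} + 8 k}{56 + k}$ ($s{\left(k \right)} = \frac{k + \left(102 + k^{2} + 7 k\right)}{56 + k} = \frac{102 + k^{2} + 8 k}{56 + k}$)
$\frac{u}{s{\left(M{\left(U{\left(3,0 \right)} \right)} \right)}} = - \frac{99210}{59339 \frac{102 + 1^{2} + 8 \cdot 1}{56 + 1}} = - \frac{99210}{59339 \frac{102 + 1 + 8}{57}} = - \frac{99210}{59339 \cdot \frac{1}{57} \cdot 111} = - \frac{99210}{59339 \cdot \frac{37}{19}} = \left(- \frac{99210}{59339}\right) \frac{19}{37} = - \frac{1884990}{2195543}$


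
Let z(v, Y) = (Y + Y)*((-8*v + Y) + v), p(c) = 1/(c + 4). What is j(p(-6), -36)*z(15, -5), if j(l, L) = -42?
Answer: -46200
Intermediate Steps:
p(c) = 1/(4 + c)
z(v, Y) = 2*Y*(Y - 7*v) (z(v, Y) = (2*Y)*((Y - 8*v) + v) = (2*Y)*(Y - 7*v) = 2*Y*(Y - 7*v))
j(p(-6), -36)*z(15, -5) = -84*(-5)*(-5 - 7*15) = -84*(-5)*(-5 - 105) = -84*(-5)*(-110) = -42*1100 = -46200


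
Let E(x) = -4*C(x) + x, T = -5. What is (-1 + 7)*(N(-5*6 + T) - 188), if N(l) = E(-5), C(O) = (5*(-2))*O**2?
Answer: 4842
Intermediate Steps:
C(O) = -10*O**2
E(x) = x + 40*x**2 (E(x) = -(-40)*x**2 + x = 40*x**2 + x = x + 40*x**2)
N(l) = 995 (N(l) = -5*(1 + 40*(-5)) = -5*(1 - 200) = -5*(-199) = 995)
(-1 + 7)*(N(-5*6 + T) - 188) = (-1 + 7)*(995 - 188) = 6*807 = 4842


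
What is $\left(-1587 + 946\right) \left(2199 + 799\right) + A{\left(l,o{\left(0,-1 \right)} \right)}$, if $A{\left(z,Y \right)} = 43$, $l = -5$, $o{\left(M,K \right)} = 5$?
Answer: $-1921675$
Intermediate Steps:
$\left(-1587 + 946\right) \left(2199 + 799\right) + A{\left(l,o{\left(0,-1 \right)} \right)} = \left(-1587 + 946\right) \left(2199 + 799\right) + 43 = \left(-641\right) 2998 + 43 = -1921718 + 43 = -1921675$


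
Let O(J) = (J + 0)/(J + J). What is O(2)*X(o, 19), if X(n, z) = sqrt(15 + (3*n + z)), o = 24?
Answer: sqrt(106)/2 ≈ 5.1478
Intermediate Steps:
O(J) = 1/2 (O(J) = J/((2*J)) = J*(1/(2*J)) = 1/2)
X(n, z) = sqrt(15 + z + 3*n) (X(n, z) = sqrt(15 + (z + 3*n)) = sqrt(15 + z + 3*n))
O(2)*X(o, 19) = sqrt(15 + 19 + 3*24)/2 = sqrt(15 + 19 + 72)/2 = sqrt(106)/2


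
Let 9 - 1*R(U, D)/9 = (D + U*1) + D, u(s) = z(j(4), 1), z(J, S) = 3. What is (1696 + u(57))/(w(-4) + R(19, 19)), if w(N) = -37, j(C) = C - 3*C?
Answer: -1699/469 ≈ -3.6226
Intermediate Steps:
j(C) = -2*C
u(s) = 3
R(U, D) = 81 - 18*D - 9*U (R(U, D) = 81 - 9*((D + U*1) + D) = 81 - 9*((D + U) + D) = 81 - 9*(U + 2*D) = 81 + (-18*D - 9*U) = 81 - 18*D - 9*U)
(1696 + u(57))/(w(-4) + R(19, 19)) = (1696 + 3)/(-37 + (81 - 18*19 - 9*19)) = 1699/(-37 + (81 - 342 - 171)) = 1699/(-37 - 432) = 1699/(-469) = 1699*(-1/469) = -1699/469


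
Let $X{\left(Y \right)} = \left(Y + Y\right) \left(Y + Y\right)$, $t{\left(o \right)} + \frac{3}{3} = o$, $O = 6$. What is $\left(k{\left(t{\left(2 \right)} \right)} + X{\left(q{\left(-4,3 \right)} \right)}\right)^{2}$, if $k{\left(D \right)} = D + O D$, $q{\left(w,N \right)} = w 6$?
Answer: $5340721$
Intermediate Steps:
$q{\left(w,N \right)} = 6 w$
$t{\left(o \right)} = -1 + o$
$X{\left(Y \right)} = 4 Y^{2}$ ($X{\left(Y \right)} = 2 Y 2 Y = 4 Y^{2}$)
$k{\left(D \right)} = 7 D$ ($k{\left(D \right)} = D + 6 D = 7 D$)
$\left(k{\left(t{\left(2 \right)} \right)} + X{\left(q{\left(-4,3 \right)} \right)}\right)^{2} = \left(7 \left(-1 + 2\right) + 4 \left(6 \left(-4\right)\right)^{2}\right)^{2} = \left(7 \cdot 1 + 4 \left(-24\right)^{2}\right)^{2} = \left(7 + 4 \cdot 576\right)^{2} = \left(7 + 2304\right)^{2} = 2311^{2} = 5340721$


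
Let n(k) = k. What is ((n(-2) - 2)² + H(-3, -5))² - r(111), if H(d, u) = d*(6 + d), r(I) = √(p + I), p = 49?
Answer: 49 - 4*√10 ≈ 36.351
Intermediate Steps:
r(I) = √(49 + I)
((n(-2) - 2)² + H(-3, -5))² - r(111) = ((-2 - 2)² - 3*(6 - 3))² - √(49 + 111) = ((-4)² - 3*3)² - √160 = (16 - 9)² - 4*√10 = 7² - 4*√10 = 49 - 4*√10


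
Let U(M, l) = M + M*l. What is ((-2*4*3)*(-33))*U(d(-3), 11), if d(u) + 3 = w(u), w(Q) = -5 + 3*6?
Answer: 95040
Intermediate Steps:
w(Q) = 13 (w(Q) = -5 + 18 = 13)
d(u) = 10 (d(u) = -3 + 13 = 10)
((-2*4*3)*(-33))*U(d(-3), 11) = ((-2*4*3)*(-33))*(10*(1 + 11)) = (-8*3*(-33))*(10*12) = -24*(-33)*120 = 792*120 = 95040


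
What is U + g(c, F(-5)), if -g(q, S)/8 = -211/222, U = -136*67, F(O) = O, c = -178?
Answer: -1010588/111 ≈ -9104.4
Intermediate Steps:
U = -9112
g(q, S) = 844/111 (g(q, S) = -(-1688)/222 = -8*(-211/222) = 844/111)
U + g(c, F(-5)) = -9112 + 844/111 = -1010588/111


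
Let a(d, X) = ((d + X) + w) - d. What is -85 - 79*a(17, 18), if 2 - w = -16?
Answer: -2929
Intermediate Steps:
w = 18 (w = 2 - 1*(-16) = 2 + 16 = 18)
a(d, X) = 18 + X (a(d, X) = ((d + X) + 18) - d = ((X + d) + 18) - d = (18 + X + d) - d = 18 + X)
-85 - 79*a(17, 18) = -85 - 79*(18 + 18) = -85 - 79*36 = -85 - 2844 = -2929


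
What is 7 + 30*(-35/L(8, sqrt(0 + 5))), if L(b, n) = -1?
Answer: 1057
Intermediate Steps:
7 + 30*(-35/L(8, sqrt(0 + 5))) = 7 + 30*(-35/(-1)) = 7 + 30*(-35*(-1)) = 7 + 30*35 = 7 + 1050 = 1057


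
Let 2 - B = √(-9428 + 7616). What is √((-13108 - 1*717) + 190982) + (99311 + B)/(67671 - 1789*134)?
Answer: -99313/172055 + 17*√613 + 2*I*√453/172055 ≈ 420.32 + 0.00024741*I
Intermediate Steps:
B = 2 - 2*I*√453 (B = 2 - √(-9428 + 7616) = 2 - √(-1812) = 2 - 2*I*√453 ≈ 2.0 - 42.568*I)
√((-13108 - 1*717) + 190982) + (99311 + B)/(67671 - 1789*134) = √((-13108 - 1*717) + 190982) + (99311 + (2 - 2*I*√453))/(67671 - 1789*134) = √((-13108 - 717) + 190982) + (99313 - 2*I*√453)/(67671 - 239726) = √(-13825 + 190982) + (99313 - 2*I*√453)/(-172055) = √177157 + (99313 - 2*I*√453)*(-1/172055) = 17*√613 + (-99313/172055 + 2*I*√453/172055) = -99313/172055 + 17*√613 + 2*I*√453/172055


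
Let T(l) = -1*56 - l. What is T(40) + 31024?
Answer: 30928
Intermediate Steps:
T(l) = -56 - l
T(40) + 31024 = (-56 - 1*40) + 31024 = (-56 - 40) + 31024 = -96 + 31024 = 30928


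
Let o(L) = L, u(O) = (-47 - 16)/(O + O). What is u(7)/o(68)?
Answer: -9/136 ≈ -0.066176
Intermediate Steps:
u(O) = -63/(2*O) (u(O) = -63*1/(2*O) = -63/(2*O))
u(7)/o(68) = -63/2/7/68 = -63/2*⅐*(1/68) = -9/2*1/68 = -9/136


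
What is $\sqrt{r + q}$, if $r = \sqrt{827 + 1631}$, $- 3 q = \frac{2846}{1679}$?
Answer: $\frac{\sqrt{-14335302 + 25371369 \sqrt{2458}}}{5037} \approx 7.0009$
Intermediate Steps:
$q = - \frac{2846}{5037}$ ($q = - \frac{2846 \cdot \frac{1}{1679}}{3} = \left(- \frac{1}{3}\right) \frac{2846}{1679} = - \frac{2846}{5037} \approx -0.56502$)
$r = \sqrt{2458} \approx 49.578$
$\sqrt{r + q} = \sqrt{\sqrt{2458} - \frac{2846}{5037}} = \sqrt{- \frac{2846}{5037} + \sqrt{2458}}$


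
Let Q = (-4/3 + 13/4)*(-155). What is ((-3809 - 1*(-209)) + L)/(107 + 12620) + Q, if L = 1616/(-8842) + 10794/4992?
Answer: -41762117496071/140440103232 ≈ -297.37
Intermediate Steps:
L = 7281123/3678272 (L = 1616*(-1/8842) + 10794*(1/4992) = -808/4421 + 1799/832 = 7281123/3678272 ≈ 1.9795)
Q = -3565/12 (Q = (-4*1/3 + 13*(1/4))*(-155) = (-4/3 + 13/4)*(-155) = (23/12)*(-155) = -3565/12 ≈ -297.08)
((-3809 - 1*(-209)) + L)/(107 + 12620) + Q = ((-3809 - 1*(-209)) + 7281123/3678272)/(107 + 12620) - 3565/12 = ((-3809 + 209) + 7281123/3678272)/12727 - 3565/12 = (-3600 + 7281123/3678272)*(1/12727) - 3565/12 = -13234498077/3678272*1/12727 - 3565/12 = -13234498077/46813367744 - 3565/12 = -41762117496071/140440103232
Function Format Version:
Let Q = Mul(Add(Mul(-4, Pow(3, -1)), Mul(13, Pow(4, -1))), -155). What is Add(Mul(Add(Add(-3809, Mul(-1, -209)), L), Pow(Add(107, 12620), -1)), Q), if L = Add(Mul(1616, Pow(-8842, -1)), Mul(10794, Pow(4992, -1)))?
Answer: Rational(-41762117496071, 140440103232) ≈ -297.37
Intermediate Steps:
L = Rational(7281123, 3678272) (L = Add(Mul(1616, Rational(-1, 8842)), Mul(10794, Rational(1, 4992))) = Add(Rational(-808, 4421), Rational(1799, 832)) = Rational(7281123, 3678272) ≈ 1.9795)
Q = Rational(-3565, 12) (Q = Mul(Add(Mul(-4, Rational(1, 3)), Mul(13, Rational(1, 4))), -155) = Mul(Add(Rational(-4, 3), Rational(13, 4)), -155) = Mul(Rational(23, 12), -155) = Rational(-3565, 12) ≈ -297.08)
Add(Mul(Add(Add(-3809, Mul(-1, -209)), L), Pow(Add(107, 12620), -1)), Q) = Add(Mul(Add(Add(-3809, Mul(-1, -209)), Rational(7281123, 3678272)), Pow(Add(107, 12620), -1)), Rational(-3565, 12)) = Add(Mul(Add(Add(-3809, 209), Rational(7281123, 3678272)), Pow(12727, -1)), Rational(-3565, 12)) = Add(Mul(Add(-3600, Rational(7281123, 3678272)), Rational(1, 12727)), Rational(-3565, 12)) = Add(Mul(Rational(-13234498077, 3678272), Rational(1, 12727)), Rational(-3565, 12)) = Add(Rational(-13234498077, 46813367744), Rational(-3565, 12)) = Rational(-41762117496071, 140440103232)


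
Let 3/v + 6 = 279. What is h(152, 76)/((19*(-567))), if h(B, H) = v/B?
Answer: -1/149012136 ≈ -6.7109e-9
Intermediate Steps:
v = 1/91 (v = 3/(-6 + 279) = 3/273 = 3*(1/273) = 1/91 ≈ 0.010989)
h(B, H) = 1/(91*B)
h(152, 76)/((19*(-567))) = ((1/91)/152)/((19*(-567))) = ((1/91)*(1/152))/(-10773) = (1/13832)*(-1/10773) = -1/149012136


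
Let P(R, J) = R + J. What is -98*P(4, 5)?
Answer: -882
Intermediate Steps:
P(R, J) = J + R
-98*P(4, 5) = -98*(5 + 4) = -98*9 = -882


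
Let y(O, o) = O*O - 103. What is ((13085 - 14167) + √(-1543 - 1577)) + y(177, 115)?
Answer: 30144 + 4*I*√195 ≈ 30144.0 + 55.857*I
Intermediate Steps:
y(O, o) = -103 + O² (y(O, o) = O² - 103 = -103 + O²)
((13085 - 14167) + √(-1543 - 1577)) + y(177, 115) = ((13085 - 14167) + √(-1543 - 1577)) + (-103 + 177²) = (-1082 + √(-3120)) + (-103 + 31329) = (-1082 + 4*I*√195) + 31226 = 30144 + 4*I*√195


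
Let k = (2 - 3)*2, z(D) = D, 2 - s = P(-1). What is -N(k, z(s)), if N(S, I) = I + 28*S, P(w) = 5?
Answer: 59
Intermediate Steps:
s = -3 (s = 2 - 1*5 = 2 - 5 = -3)
k = -2 (k = -1*2 = -2)
-N(k, z(s)) = -(-3 + 28*(-2)) = -(-3 - 56) = -1*(-59) = 59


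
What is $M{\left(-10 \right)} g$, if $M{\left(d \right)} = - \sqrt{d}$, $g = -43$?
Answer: $43 i \sqrt{10} \approx 135.98 i$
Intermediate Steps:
$M{\left(-10 \right)} g = - \sqrt{-10} \left(-43\right) = - i \sqrt{10} \left(-43\right) = 43 i \sqrt{10}$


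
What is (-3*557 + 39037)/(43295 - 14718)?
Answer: 2198/1681 ≈ 1.3076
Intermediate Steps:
(-3*557 + 39037)/(43295 - 14718) = (-1671 + 39037)/28577 = 37366*(1/28577) = 2198/1681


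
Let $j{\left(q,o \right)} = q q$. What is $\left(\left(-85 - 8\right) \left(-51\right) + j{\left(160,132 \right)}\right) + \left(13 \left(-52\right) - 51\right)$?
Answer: $29616$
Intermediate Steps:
$j{\left(q,o \right)} = q^{2}$
$\left(\left(-85 - 8\right) \left(-51\right) + j{\left(160,132 \right)}\right) + \left(13 \left(-52\right) - 51\right) = \left(\left(-85 - 8\right) \left(-51\right) + 160^{2}\right) + \left(13 \left(-52\right) - 51\right) = \left(\left(-93\right) \left(-51\right) + 25600\right) - 727 = \left(4743 + 25600\right) - 727 = 30343 - 727 = 29616$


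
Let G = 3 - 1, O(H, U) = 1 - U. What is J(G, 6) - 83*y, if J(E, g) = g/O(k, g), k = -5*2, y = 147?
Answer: -61011/5 ≈ -12202.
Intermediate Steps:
k = -10
G = 2
J(E, g) = g/(1 - g)
J(G, 6) - 83*y = -1*6/(-1 + 6) - 83*147 = -1*6/5 - 12201 = -1*6*1/5 - 12201 = -6/5 - 12201 = -61011/5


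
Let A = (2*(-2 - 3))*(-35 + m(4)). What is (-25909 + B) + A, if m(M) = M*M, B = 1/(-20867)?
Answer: -536678374/20867 ≈ -25719.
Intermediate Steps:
B = -1/20867 ≈ -4.7923e-5
m(M) = M²
A = 190 (A = (2*(-2 - 3))*(-35 + 4²) = (2*(-5))*(-35 + 16) = -10*(-19) = 190)
(-25909 + B) + A = (-25909 - 1/20867) + 190 = -540643104/20867 + 190 = -536678374/20867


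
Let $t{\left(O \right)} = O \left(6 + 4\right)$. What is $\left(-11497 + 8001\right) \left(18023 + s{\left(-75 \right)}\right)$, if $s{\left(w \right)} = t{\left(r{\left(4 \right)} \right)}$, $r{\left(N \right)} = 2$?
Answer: $-63078328$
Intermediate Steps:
$t{\left(O \right)} = 10 O$ ($t{\left(O \right)} = O 10 = 10 O$)
$s{\left(w \right)} = 20$ ($s{\left(w \right)} = 10 \cdot 2 = 20$)
$\left(-11497 + 8001\right) \left(18023 + s{\left(-75 \right)}\right) = \left(-11497 + 8001\right) \left(18023 + 20\right) = \left(-3496\right) 18043 = -63078328$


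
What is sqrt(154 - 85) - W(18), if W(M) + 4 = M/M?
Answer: 3 + sqrt(69) ≈ 11.307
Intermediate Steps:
W(M) = -3 (W(M) = -4 + M/M = -4 + 1 = -3)
sqrt(154 - 85) - W(18) = sqrt(154 - 85) - 1*(-3) = sqrt(69) + 3 = 3 + sqrt(69)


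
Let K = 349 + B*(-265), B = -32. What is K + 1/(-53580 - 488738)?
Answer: 4788125621/542318 ≈ 8829.0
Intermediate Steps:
K = 8829 (K = 349 - 32*(-265) = 349 + 8480 = 8829)
K + 1/(-53580 - 488738) = 8829 + 1/(-53580 - 488738) = 8829 + 1/(-542318) = 8829 - 1/542318 = 4788125621/542318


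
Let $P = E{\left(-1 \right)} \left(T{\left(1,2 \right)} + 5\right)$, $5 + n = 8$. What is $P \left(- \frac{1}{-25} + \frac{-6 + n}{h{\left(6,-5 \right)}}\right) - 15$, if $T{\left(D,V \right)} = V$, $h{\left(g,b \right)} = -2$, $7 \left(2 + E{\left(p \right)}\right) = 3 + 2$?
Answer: $- \frac{1443}{50} \approx -28.86$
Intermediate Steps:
$n = 3$ ($n = -5 + 8 = 3$)
$E{\left(p \right)} = - \frac{9}{7}$ ($E{\left(p \right)} = -2 + \frac{3 + 2}{7} = -2 + \frac{1}{7} \cdot 5 = -2 + \frac{5}{7} = - \frac{9}{7}$)
$P = -9$ ($P = - \frac{9 \left(2 + 5\right)}{7} = \left(- \frac{9}{7}\right) 7 = -9$)
$P \left(- \frac{1}{-25} + \frac{-6 + n}{h{\left(6,-5 \right)}}\right) - 15 = - 9 \left(- \frac{1}{-25} + \frac{-6 + 3}{-2}\right) - 15 = - 9 \left(\left(-1\right) \left(- \frac{1}{25}\right) - - \frac{3}{2}\right) - 15 = - 9 \left(\frac{1}{25} + \frac{3}{2}\right) - 15 = \left(-9\right) \frac{77}{50} - 15 = - \frac{693}{50} - 15 = - \frac{1443}{50}$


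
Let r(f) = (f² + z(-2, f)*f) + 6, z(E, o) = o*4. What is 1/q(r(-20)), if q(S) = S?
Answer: 1/2006 ≈ 0.00049850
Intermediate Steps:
z(E, o) = 4*o
r(f) = 6 + 5*f² (r(f) = (f² + (4*f)*f) + 6 = (f² + 4*f²) + 6 = 5*f² + 6 = 6 + 5*f²)
1/q(r(-20)) = 1/(6 + 5*(-20)²) = 1/(6 + 5*400) = 1/(6 + 2000) = 1/2006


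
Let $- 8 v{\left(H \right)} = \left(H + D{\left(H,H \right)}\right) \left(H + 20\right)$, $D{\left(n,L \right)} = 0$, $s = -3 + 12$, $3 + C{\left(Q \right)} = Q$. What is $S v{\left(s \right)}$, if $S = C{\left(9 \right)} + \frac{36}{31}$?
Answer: $- \frac{28971}{124} \approx -233.64$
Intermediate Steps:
$C{\left(Q \right)} = -3 + Q$
$s = 9$
$S = \frac{222}{31}$ ($S = \left(-3 + 9\right) + \frac{36}{31} = 6 + 36 \cdot \frac{1}{31} = 6 + \frac{36}{31} = \frac{222}{31} \approx 7.1613$)
$v{\left(H \right)} = - \frac{H \left(20 + H\right)}{8}$ ($v{\left(H \right)} = - \frac{\left(H + 0\right) \left(H + 20\right)}{8} = - \frac{H \left(20 + H\right)}{8}$)
$S v{\left(s \right)} = \frac{222 \cdot \frac{1}{8} \cdot 9 \left(-20 - 9\right)}{31} = \frac{222 \cdot \frac{1}{8} \cdot 9 \left(-29\right)}{31} = \frac{222}{31} \left(- \frac{261}{8}\right) = - \frac{28971}{124}$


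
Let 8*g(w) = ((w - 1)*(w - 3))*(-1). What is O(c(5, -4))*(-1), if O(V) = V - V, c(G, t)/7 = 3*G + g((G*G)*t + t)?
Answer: 0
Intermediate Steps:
g(w) = -(-1 + w)*(-3 + w)/8 (g(w) = (((w - 1)*(w - 3))*(-1))/8 = (((-1 + w)*(-3 + w))*(-1))/8 = (-(-1 + w)*(-3 + w))/8 = -(-1 + w)*(-3 + w)/8)
c(G, t) = -21/8 + 21*G - 7*(t + t*G²)²/8 + 7*t/2 + 7*t*G²/2 (c(G, t) = 7*(3*G + (-3/8 + ((G*G)*t + t)/2 - ((G*G)*t + t)²/8)) = 7*(3*G + (-3/8 + (G²*t + t)/2 - (G²*t + t)²/8)) = 7*(3*G + (-3/8 + (t*G² + t)/2 - (t*G² + t)²/8)) = 7*(3*G + (-3/8 + (t + t*G²)/2 - (t + t*G²)²/8)) = 7*(3*G + (-3/8 + (t/2 + t*G²/2) - (t + t*G²)²/8)) = 7*(3*G + (-3/8 + t/2 - (t + t*G²)²/8 + t*G²/2)) = 7*(-3/8 + t/2 + 3*G - (t + t*G²)²/8 + t*G²/2) = -21/8 + 21*G - 7*(t + t*G²)²/8 + 7*t/2 + 7*t*G²/2)
O(V) = 0
O(c(5, -4))*(-1) = 0*(-1) = 0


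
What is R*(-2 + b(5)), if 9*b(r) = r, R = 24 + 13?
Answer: -481/9 ≈ -53.444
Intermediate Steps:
R = 37
b(r) = r/9
R*(-2 + b(5)) = 37*(-2 + (1/9)*5) = 37*(-2 + 5/9) = 37*(-13/9) = -481/9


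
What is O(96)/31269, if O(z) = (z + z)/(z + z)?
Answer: 1/31269 ≈ 3.1981e-5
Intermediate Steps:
O(z) = 1 (O(z) = (2*z)/((2*z)) = (2*z)*(1/(2*z)) = 1)
O(96)/31269 = 1/31269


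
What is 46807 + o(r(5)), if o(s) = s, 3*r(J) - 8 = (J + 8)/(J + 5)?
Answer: 468101/10 ≈ 46810.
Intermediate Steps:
r(J) = 8/3 + (8 + J)/(3*(5 + J)) (r(J) = 8/3 + ((J + 8)/(J + 5))/3 = 8/3 + ((8 + J)/(5 + J))/3 = 8/3 + (8 + J)/(3*(5 + J)))
46807 + o(r(5)) = 46807 + (16 + 3*5)/(5 + 5) = 46807 + (16 + 15)/10 = 46807 + (⅒)*31 = 46807 + 31/10 = 468101/10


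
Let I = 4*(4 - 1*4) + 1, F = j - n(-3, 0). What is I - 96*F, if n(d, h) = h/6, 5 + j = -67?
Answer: 6913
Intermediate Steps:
j = -72 (j = -5 - 67 = -72)
n(d, h) = h/6 (n(d, h) = h*(1/6) = h/6)
F = -72 (F = -72 - 0/6 = -72 - 1*0 = -72 + 0 = -72)
I = 1 (I = 4*(4 - 4) + 1 = 4*0 + 1 = 0 + 1 = 1)
I - 96*F = 1 - 96*(-72) = 1 + 6912 = 6913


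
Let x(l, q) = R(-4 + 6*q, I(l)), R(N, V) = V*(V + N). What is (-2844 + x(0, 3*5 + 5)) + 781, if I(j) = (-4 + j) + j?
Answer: -2511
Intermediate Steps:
I(j) = -4 + 2*j
R(N, V) = V*(N + V)
x(l, q) = (-4 + 2*l)*(-8 + 2*l + 6*q) (x(l, q) = (-4 + 2*l)*((-4 + 6*q) + (-4 + 2*l)) = (-4 + 2*l)*(-8 + 2*l + 6*q))
(-2844 + x(0, 3*5 + 5)) + 781 = (-2844 + 4*(-2 + 0)*(-4 + 0 + 3*(3*5 + 5))) + 781 = (-2844 + 4*(-2)*(-4 + 0 + 3*(15 + 5))) + 781 = (-2844 + 4*(-2)*(-4 + 0 + 3*20)) + 781 = (-2844 + 4*(-2)*(-4 + 0 + 60)) + 781 = (-2844 + 4*(-2)*56) + 781 = (-2844 - 448) + 781 = -3292 + 781 = -2511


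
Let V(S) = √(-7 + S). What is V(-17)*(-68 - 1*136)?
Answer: -408*I*√6 ≈ -999.39*I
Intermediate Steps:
V(-17)*(-68 - 1*136) = √(-7 - 17)*(-68 - 1*136) = √(-24)*(-68 - 136) = (2*I*√6)*(-204) = -408*I*√6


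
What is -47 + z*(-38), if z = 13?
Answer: -541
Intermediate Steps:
-47 + z*(-38) = -47 + 13*(-38) = -47 - 494 = -541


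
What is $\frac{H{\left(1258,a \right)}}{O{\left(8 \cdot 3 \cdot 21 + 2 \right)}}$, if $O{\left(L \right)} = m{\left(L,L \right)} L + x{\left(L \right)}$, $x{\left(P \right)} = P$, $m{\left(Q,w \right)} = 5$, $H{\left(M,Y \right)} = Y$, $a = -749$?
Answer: $- \frac{749}{3036} \approx -0.24671$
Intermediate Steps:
$O{\left(L \right)} = 6 L$ ($O{\left(L \right)} = 5 L + L = 6 L$)
$\frac{H{\left(1258,a \right)}}{O{\left(8 \cdot 3 \cdot 21 + 2 \right)}} = - \frac{749}{6 \left(8 \cdot 3 \cdot 21 + 2\right)} = - \frac{749}{6 \left(24 \cdot 21 + 2\right)} = - \frac{749}{6 \left(504 + 2\right)} = - \frac{749}{6 \cdot 506} = - \frac{749}{3036}$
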